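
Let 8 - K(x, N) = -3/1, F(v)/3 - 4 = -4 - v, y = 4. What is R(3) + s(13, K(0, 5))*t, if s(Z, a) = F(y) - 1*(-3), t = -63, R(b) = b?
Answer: 570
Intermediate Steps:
F(v) = -3*v (F(v) = 12 + 3*(-4 - v) = 12 + (-12 - 3*v) = -3*v)
K(x, N) = 11 (K(x, N) = 8 - (-3)/1 = 8 - (-3) = 8 - 1*(-3) = 8 + 3 = 11)
s(Z, a) = -9 (s(Z, a) = -3*4 - 1*(-3) = -12 + 3 = -9)
R(3) + s(13, K(0, 5))*t = 3 - 9*(-63) = 3 + 567 = 570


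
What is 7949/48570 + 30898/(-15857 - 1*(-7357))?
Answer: -35828734/10321125 ≈ -3.4714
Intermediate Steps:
7949/48570 + 30898/(-15857 - 1*(-7357)) = 7949*(1/48570) + 30898/(-15857 + 7357) = 7949/48570 + 30898/(-8500) = 7949/48570 + 30898*(-1/8500) = 7949/48570 - 15449/4250 = -35828734/10321125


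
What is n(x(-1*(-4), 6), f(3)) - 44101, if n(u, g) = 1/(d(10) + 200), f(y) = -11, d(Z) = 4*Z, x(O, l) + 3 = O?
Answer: -10584239/240 ≈ -44101.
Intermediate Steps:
x(O, l) = -3 + O
n(u, g) = 1/240 (n(u, g) = 1/(4*10 + 200) = 1/(40 + 200) = 1/240)
n(x(-1*(-4), 6), f(3)) - 44101 = 1/240 - 44101 = -10584239/240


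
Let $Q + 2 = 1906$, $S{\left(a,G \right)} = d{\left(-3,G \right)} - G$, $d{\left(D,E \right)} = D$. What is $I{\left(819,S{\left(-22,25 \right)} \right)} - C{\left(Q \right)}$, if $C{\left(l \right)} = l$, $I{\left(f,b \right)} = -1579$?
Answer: $-3483$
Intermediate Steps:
$S{\left(a,G \right)} = -3 - G$
$Q = 1904$ ($Q = -2 + 1906 = 1904$)
$I{\left(819,S{\left(-22,25 \right)} \right)} - C{\left(Q \right)} = -1579 - 1904 = -3483$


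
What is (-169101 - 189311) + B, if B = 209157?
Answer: -149255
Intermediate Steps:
(-169101 - 189311) + B = (-169101 - 189311) + 209157 = -358412 + 209157 = -149255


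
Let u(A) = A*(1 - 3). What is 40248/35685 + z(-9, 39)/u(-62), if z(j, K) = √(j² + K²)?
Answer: 344/305 + 3*√178/124 ≈ 1.4507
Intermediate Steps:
z(j, K) = √(K² + j²)
u(A) = -2*A (u(A) = A*(-2) = -2*A)
40248/35685 + z(-9, 39)/u(-62) = 40248/35685 + √(39² + (-9)²)/((-2*(-62))) = 40248*(1/35685) + √(1521 + 81)/124 = 344/305 + √1602*(1/124) = 344/305 + (3*√178)*(1/124) = 344/305 + 3*√178/124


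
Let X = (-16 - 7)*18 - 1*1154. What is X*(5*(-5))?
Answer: 39200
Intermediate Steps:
X = -1568 (X = -23*18 - 1154 = -414 - 1154 = -1568)
X*(5*(-5)) = -7840*(-5) = -1568*(-25) = 39200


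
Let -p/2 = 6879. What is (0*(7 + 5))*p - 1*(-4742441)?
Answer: 4742441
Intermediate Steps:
p = -13758 (p = -2*6879 = -13758)
(0*(7 + 5))*p - 1*(-4742441) = (0*(7 + 5))*(-13758) - 1*(-4742441) = (0*12)*(-13758) + 4742441 = 0*(-13758) + 4742441 = 0 + 4742441 = 4742441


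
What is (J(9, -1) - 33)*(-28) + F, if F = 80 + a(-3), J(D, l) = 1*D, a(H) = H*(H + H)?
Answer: 770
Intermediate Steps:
a(H) = 2*H**2 (a(H) = H*(2*H) = 2*H**2)
J(D, l) = D
F = 98 (F = 80 + 2*(-3)**2 = 80 + 2*9 = 80 + 18 = 98)
(J(9, -1) - 33)*(-28) + F = (9 - 33)*(-28) + 98 = -24*(-28) + 98 = 672 + 98 = 770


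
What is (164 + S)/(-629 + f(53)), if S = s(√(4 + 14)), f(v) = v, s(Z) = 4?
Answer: -7/24 ≈ -0.29167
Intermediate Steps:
S = 4
(164 + S)/(-629 + f(53)) = (164 + 4)/(-629 + 53) = 168/(-576) = 168*(-1/576) = -7/24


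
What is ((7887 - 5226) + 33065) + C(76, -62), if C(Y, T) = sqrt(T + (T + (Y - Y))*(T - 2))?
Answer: 35726 + 3*sqrt(434) ≈ 35789.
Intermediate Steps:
C(Y, T) = sqrt(T + T*(-2 + T)) (C(Y, T) = sqrt(T + (T + 0)*(-2 + T)) = sqrt(T + T*(-2 + T)))
((7887 - 5226) + 33065) + C(76, -62) = ((7887 - 5226) + 33065) + sqrt(-62*(-1 - 62)) = (2661 + 33065) + sqrt(-62*(-63)) = 35726 + sqrt(3906) = 35726 + 3*sqrt(434)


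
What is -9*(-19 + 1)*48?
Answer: 7776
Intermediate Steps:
-9*(-19 + 1)*48 = -9*(-18)*48 = -1*(-162)*48 = 162*48 = 7776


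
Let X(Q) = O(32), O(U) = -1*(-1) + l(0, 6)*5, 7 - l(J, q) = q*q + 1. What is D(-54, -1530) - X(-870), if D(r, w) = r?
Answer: 95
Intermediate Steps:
l(J, q) = 6 - q**2 (l(J, q) = 7 - (q*q + 1) = 7 - (q**2 + 1) = 7 - (1 + q**2) = 7 + (-1 - q**2) = 6 - q**2)
O(U) = -149 (O(U) = -1*(-1) + (6 - 1*6**2)*5 = 1 + (6 - 1*36)*5 = 1 + (6 - 36)*5 = 1 - 30*5 = 1 - 150 = -149)
X(Q) = -149
D(-54, -1530) - X(-870) = -54 - 1*(-149) = -54 + 149 = 95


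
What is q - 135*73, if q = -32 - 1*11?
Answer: -9898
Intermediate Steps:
q = -43 (q = -32 - 11 = -43)
q - 135*73 = -43 - 135*73 = -43 - 9855 = -9898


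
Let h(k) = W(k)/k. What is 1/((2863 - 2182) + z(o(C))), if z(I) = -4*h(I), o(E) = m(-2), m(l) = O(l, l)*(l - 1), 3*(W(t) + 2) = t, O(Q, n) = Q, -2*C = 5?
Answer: 1/681 ≈ 0.0014684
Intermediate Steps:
C = -5/2 (C = -½*5 = -5/2 ≈ -2.5000)
W(t) = -2 + t/3
m(l) = l*(-1 + l) (m(l) = l*(l - 1) = l*(-1 + l))
o(E) = 6 (o(E) = -2*(-1 - 2) = -2*(-3) = 6)
h(k) = (-2 + k/3)/k
z(I) = -4*(-6 + I)/(3*I)
1/((2863 - 2182) + z(o(C))) = 1/((2863 - 2182) + (-4/3 + 8/6)) = 1/(681 + (-4/3 + 8*(⅙))) = 1/(681 + (-4/3 + 4/3)) = 1/(681 + 0) = 1/681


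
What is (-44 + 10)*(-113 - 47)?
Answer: 5440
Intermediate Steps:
(-44 + 10)*(-113 - 47) = -34*(-160) = 5440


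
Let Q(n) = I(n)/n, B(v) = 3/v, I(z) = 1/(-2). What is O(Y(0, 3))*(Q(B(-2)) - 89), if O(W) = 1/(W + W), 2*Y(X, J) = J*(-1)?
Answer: 266/9 ≈ 29.556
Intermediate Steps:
I(z) = -½
Y(X, J) = -J/2 (Y(X, J) = (J*(-1))/2 = (-J)/2 = -J/2)
O(W) = 1/(2*W)
Q(n) = -1/(2*n)
O(Y(0, 3))*(Q(B(-2)) - 89) = (1/(2*((-½*3))))*(-1/(2*(3/(-2))) - 89) = (1/(2*(-3/2)))*(-1/(2*(3*(-½))) - 89) = ((½)*(-⅔))*(-1/(2*(-3/2)) - 89) = -(-½*(-⅔) - 89)/3 = -(⅓ - 89)/3 = -⅓*(-266/3) = 266/9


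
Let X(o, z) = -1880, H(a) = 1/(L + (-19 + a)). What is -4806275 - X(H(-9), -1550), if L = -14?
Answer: -4804395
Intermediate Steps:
H(a) = 1/(-33 + a) (H(a) = 1/(-14 + (-19 + a)) = 1/(-33 + a))
-4806275 - X(H(-9), -1550) = -4806275 - 1*(-1880) = -4806275 + 1880 = -4804395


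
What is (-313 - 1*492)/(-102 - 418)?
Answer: 161/104 ≈ 1.5481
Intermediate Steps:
(-313 - 1*492)/(-102 - 418) = (-313 - 492)/(-520) = -805*(-1/520) = 161/104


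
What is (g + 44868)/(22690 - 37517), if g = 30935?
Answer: -75803/14827 ≈ -5.1125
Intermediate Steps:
(g + 44868)/(22690 - 37517) = (30935 + 44868)/(22690 - 37517) = 75803/(-14827) = 75803*(-1/14827) = -75803/14827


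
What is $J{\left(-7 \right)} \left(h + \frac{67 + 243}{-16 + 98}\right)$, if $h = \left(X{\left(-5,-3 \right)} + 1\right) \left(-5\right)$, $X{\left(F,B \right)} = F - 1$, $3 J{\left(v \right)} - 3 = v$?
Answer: $- \frac{4720}{123} \approx -38.374$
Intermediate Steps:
$J{\left(v \right)} = 1 + \frac{v}{3}$
$X{\left(F,B \right)} = -1 + F$
$h = 25$ ($h = \left(\left(-1 - 5\right) + 1\right) \left(-5\right) = \left(-6 + 1\right) \left(-5\right) = \left(-5\right) \left(-5\right) = 25$)
$J{\left(-7 \right)} \left(h + \frac{67 + 243}{-16 + 98}\right) = \left(1 + \frac{1}{3} \left(-7\right)\right) \left(25 + \frac{67 + 243}{-16 + 98}\right) = \left(1 - \frac{7}{3}\right) \left(25 + \frac{310}{82}\right) = - \frac{4 \left(25 + 310 \cdot \frac{1}{82}\right)}{3} = - \frac{4 \left(25 + \frac{155}{41}\right)}{3} = \left(- \frac{4}{3}\right) \frac{1180}{41} = - \frac{4720}{123}$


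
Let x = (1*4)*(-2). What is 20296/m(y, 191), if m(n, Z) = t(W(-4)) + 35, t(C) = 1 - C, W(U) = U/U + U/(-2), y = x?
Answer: 20296/33 ≈ 615.03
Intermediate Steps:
x = -8 (x = 4*(-2) = -8)
y = -8
W(U) = 1 - U/2 (W(U) = 1 + U*(-½) = 1 - U/2)
m(n, Z) = 33 (m(n, Z) = (1 - (1 - ½*(-4))) + 35 = (1 - (1 + 2)) + 35 = (1 - 1*3) + 35 = (1 - 3) + 35 = -2 + 35 = 33)
20296/m(y, 191) = 20296/33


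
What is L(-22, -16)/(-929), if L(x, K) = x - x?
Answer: 0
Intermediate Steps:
L(x, K) = 0
L(-22, -16)/(-929) = 0/(-929) = 0*(-1/929) = 0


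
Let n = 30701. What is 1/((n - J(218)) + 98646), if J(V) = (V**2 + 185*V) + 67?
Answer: 1/41426 ≈ 2.4139e-5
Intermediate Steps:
J(V) = 67 + V**2 + 185*V
1/((n - J(218)) + 98646) = 1/((30701 - (67 + 218**2 + 185*218)) + 98646) = 1/((30701 - (67 + 47524 + 40330)) + 98646) = 1/((30701 - 1*87921) + 98646) = 1/((30701 - 87921) + 98646) = 1/(-57220 + 98646) = 1/41426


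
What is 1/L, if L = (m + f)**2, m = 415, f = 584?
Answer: 1/998001 ≈ 1.0020e-6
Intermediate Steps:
L = 998001 (L = (415 + 584)**2 = 999**2 = 998001)
1/L = 1/998001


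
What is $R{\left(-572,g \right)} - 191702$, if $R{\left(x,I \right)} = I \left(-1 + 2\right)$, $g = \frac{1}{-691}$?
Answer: $- \frac{132466083}{691} \approx -1.917 \cdot 10^{5}$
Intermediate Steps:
$g = - \frac{1}{691} \approx -0.0014472$
$R{\left(x,I \right)} = I$ ($R{\left(x,I \right)} = I 1 = I$)
$R{\left(-572,g \right)} - 191702 = - \frac{1}{691} - 191702 = - \frac{132466083}{691}$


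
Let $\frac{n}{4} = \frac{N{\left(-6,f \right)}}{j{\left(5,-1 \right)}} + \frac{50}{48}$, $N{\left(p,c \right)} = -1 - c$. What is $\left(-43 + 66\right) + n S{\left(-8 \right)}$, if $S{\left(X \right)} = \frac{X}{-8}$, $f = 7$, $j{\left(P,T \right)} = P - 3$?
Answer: $\frac{67}{6} \approx 11.167$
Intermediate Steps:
$j{\left(P,T \right)} = -3 + P$
$S{\left(X \right)} = - \frac{X}{8}$ ($S{\left(X \right)} = X \left(- \frac{1}{8}\right) = - \frac{X}{8}$)
$n = - \frac{71}{6}$ ($n = 4 \left(\frac{-1 - 7}{-3 + 5} + \frac{50}{48}\right) = 4 \left(\frac{-1 - 7}{2} + 50 \cdot \frac{1}{48}\right) = 4 \left(\left(-8\right) \frac{1}{2} + \frac{25}{24}\right) = 4 \left(-4 + \frac{25}{24}\right) = 4 \left(- \frac{71}{24}\right) = - \frac{71}{6} \approx -11.833$)
$\left(-43 + 66\right) + n S{\left(-8 \right)} = \left(-43 + 66\right) - \frac{71 \left(\left(- \frac{1}{8}\right) \left(-8\right)\right)}{6} = 23 - \frac{71}{6} = \frac{67}{6}$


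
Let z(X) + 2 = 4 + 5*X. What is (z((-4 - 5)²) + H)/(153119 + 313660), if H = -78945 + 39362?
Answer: -39176/466779 ≈ -0.083928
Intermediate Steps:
H = -39583
z(X) = 2 + 5*X (z(X) = -2 + (4 + 5*X) = 2 + 5*X)
(z((-4 - 5)²) + H)/(153119 + 313660) = ((2 + 5*(-4 - 5)²) - 39583)/(153119 + 313660) = ((2 + 5*(-9)²) - 39583)/466779 = ((2 + 5*81) - 39583)*(1/466779) = ((2 + 405) - 39583)*(1/466779) = (407 - 39583)*(1/466779) = -39176*1/466779 = -39176/466779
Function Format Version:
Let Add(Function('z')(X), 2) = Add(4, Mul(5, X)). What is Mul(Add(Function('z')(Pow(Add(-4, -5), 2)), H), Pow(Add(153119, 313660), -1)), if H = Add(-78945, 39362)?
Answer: Rational(-39176, 466779) ≈ -0.083928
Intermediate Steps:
H = -39583
Function('z')(X) = Add(2, Mul(5, X)) (Function('z')(X) = Add(-2, Add(4, Mul(5, X))) = Add(2, Mul(5, X)))
Mul(Add(Function('z')(Pow(Add(-4, -5), 2)), H), Pow(Add(153119, 313660), -1)) = Mul(Add(Add(2, Mul(5, Pow(Add(-4, -5), 2))), -39583), Pow(Add(153119, 313660), -1)) = Mul(Add(Add(2, Mul(5, Pow(-9, 2))), -39583), Pow(466779, -1)) = Mul(Add(Add(2, Mul(5, 81)), -39583), Rational(1, 466779)) = Mul(Add(Add(2, 405), -39583), Rational(1, 466779)) = Mul(Add(407, -39583), Rational(1, 466779)) = Mul(-39176, Rational(1, 466779)) = Rational(-39176, 466779)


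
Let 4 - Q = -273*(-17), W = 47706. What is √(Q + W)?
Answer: √43069 ≈ 207.53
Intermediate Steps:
Q = -4637 (Q = 4 - (-273)*(-17) = 4 - 1*4641 = 4 - 4641 = -4637)
√(Q + W) = √(-4637 + 47706) = √43069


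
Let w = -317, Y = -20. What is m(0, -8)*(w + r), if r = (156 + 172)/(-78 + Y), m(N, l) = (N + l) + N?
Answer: 125576/49 ≈ 2562.8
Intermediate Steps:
m(N, l) = l + 2*N
r = -164/49 (r = (156 + 172)/(-78 - 20) = 328/(-98) = 328*(-1/98) = -164/49 ≈ -3.3469)
m(0, -8)*(w + r) = (-8 + 2*0)*(-317 - 164/49) = (-8 + 0)*(-15697/49) = -8*(-15697/49) = 125576/49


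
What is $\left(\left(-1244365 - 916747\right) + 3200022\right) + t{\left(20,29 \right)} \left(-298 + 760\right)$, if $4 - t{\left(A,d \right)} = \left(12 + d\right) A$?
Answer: $661918$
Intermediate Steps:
$t{\left(A,d \right)} = 4 - A \left(12 + d\right)$ ($t{\left(A,d \right)} = 4 - \left(12 + d\right) A = 4 - A \left(12 + d\right)$)
$\left(\left(-1244365 - 916747\right) + 3200022\right) + t{\left(20,29 \right)} \left(-298 + 760\right) = \left(\left(-1244365 - 916747\right) + 3200022\right) + \left(4 - 240 - 20 \cdot 29\right) \left(-298 + 760\right) = \left(-2161112 + 3200022\right) + \left(4 - 240 - 580\right) 462 = 1038910 - 376992 = 661918$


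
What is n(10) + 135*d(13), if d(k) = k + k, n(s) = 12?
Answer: 3522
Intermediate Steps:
d(k) = 2*k
n(10) + 135*d(13) = 12 + 135*(2*13) = 12 + 135*26 = 12 + 3510 = 3522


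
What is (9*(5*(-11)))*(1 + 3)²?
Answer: -7920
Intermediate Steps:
(9*(5*(-11)))*(1 + 3)² = (9*(-55))*4² = -495*16 = -7920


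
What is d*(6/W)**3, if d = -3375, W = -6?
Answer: 3375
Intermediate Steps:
d*(6/W)**3 = -3375*(6/(-6))**3 = -3375*(6*(-1/6))**3 = -3375*(-1)**3 = -3375*(-1) = 3375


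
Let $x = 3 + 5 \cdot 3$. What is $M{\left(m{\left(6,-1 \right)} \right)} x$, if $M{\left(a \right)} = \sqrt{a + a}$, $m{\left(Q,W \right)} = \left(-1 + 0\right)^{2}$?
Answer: $18 \sqrt{2} \approx 25.456$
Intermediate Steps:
$x = 18$ ($x = 3 + 15 = 18$)
$m{\left(Q,W \right)} = 1$ ($m{\left(Q,W \right)} = \left(-1\right)^{2} = 1$)
$M{\left(a \right)} = \sqrt{2} \sqrt{a}$ ($M{\left(a \right)} = \sqrt{2 a} = \sqrt{2} \sqrt{a}$)
$M{\left(m{\left(6,-1 \right)} \right)} x = \sqrt{2} \sqrt{1} \cdot 18 = \sqrt{2} \cdot 1 \cdot 18 = \sqrt{2} \cdot 18 = 18 \sqrt{2}$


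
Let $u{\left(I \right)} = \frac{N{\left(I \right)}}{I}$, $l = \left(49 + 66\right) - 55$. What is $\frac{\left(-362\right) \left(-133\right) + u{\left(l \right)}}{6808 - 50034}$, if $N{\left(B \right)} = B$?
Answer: $- \frac{48147}{43226} \approx -1.1138$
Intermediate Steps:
$l = 60$ ($l = 115 - 55 = 60$)
$u{\left(I \right)} = 1$ ($u{\left(I \right)} = \frac{I}{I} = 1$)
$\frac{\left(-362\right) \left(-133\right) + u{\left(l \right)}}{6808 - 50034} = \frac{\left(-362\right) \left(-133\right) + 1}{6808 - 50034} = \frac{48146 + 1}{-43226} = 48147 \left(- \frac{1}{43226}\right) = - \frac{48147}{43226}$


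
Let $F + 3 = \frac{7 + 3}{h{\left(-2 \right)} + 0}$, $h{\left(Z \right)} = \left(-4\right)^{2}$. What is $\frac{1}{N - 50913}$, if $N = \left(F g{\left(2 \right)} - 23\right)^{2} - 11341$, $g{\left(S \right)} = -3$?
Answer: $- \frac{64}{3968127} \approx -1.6129 \cdot 10^{-5}$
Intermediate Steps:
$h{\left(Z \right)} = 16$
$F = - \frac{19}{8}$ ($F = -3 + \frac{7 + 3}{16 + 0} = -3 + \frac{10}{16} = -3 + 10 \cdot \frac{1}{16} = -3 + \frac{5}{8} = - \frac{19}{8} \approx -2.375$)
$N = - \frac{709695}{64}$ ($N = \left(\left(- \frac{19}{8}\right) \left(-3\right) - 23\right)^{2} - 11341 = \left(\frac{57}{8} - 23\right)^{2} - 11341 = \left(- \frac{127}{8}\right)^{2} - 11341 = \frac{16129}{64} - 11341 = - \frac{709695}{64} \approx -11089.0$)
$\frac{1}{N - 50913} = \frac{1}{- \frac{709695}{64} - 50913} = \frac{1}{- \frac{3968127}{64}} = - \frac{64}{3968127}$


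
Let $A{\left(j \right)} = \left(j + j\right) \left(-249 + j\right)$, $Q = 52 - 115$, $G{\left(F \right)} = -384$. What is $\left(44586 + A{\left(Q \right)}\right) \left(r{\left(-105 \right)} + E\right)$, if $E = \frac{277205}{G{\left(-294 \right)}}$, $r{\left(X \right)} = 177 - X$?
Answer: $- \frac{2361966411}{64} \approx -3.6906 \cdot 10^{7}$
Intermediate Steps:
$Q = -63$
$E = - \frac{277205}{384}$ ($E = \frac{277205}{-384} = 277205 \left(- \frac{1}{384}\right) = - \frac{277205}{384} \approx -721.89$)
$A{\left(j \right)} = 2 j \left(-249 + j\right)$
$\left(44586 + A{\left(Q \right)}\right) \left(r{\left(-105 \right)} + E\right) = \left(44586 + 2 \left(-63\right) \left(-249 - 63\right)\right) \left(\left(177 - -105\right) - \frac{277205}{384}\right) = \left(44586 + 2 \left(-63\right) \left(-312\right)\right) \left(\left(177 + 105\right) - \frac{277205}{384}\right) = \left(44586 + 39312\right) \left(282 - \frac{277205}{384}\right) = 83898 \left(- \frac{168917}{384}\right) = - \frac{2361966411}{64}$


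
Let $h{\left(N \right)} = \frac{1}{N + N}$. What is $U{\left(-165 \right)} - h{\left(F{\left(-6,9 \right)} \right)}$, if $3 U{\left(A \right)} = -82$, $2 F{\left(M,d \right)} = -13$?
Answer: $- \frac{1063}{39} \approx -27.256$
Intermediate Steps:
$F{\left(M,d \right)} = - \frac{13}{2}$ ($F{\left(M,d \right)} = \frac{1}{2} \left(-13\right) = - \frac{13}{2}$)
$U{\left(A \right)} = - \frac{82}{3}$ ($U{\left(A \right)} = \frac{1}{3} \left(-82\right) = - \frac{82}{3}$)
$h{\left(N \right)} = \frac{1}{2 N}$
$U{\left(-165 \right)} - h{\left(F{\left(-6,9 \right)} \right)} = - \frac{82}{3} - \frac{1}{2 \left(- \frac{13}{2}\right)} = - \frac{82}{3} - \frac{1}{2} \left(- \frac{2}{13}\right) = - \frac{82}{3} - - \frac{1}{13} = - \frac{82}{3} + \frac{1}{13} = - \frac{1063}{39}$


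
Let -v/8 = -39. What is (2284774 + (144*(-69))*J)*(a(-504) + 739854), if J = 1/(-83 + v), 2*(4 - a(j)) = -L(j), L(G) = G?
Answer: 386964307295860/229 ≈ 1.6898e+12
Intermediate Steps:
v = 312 (v = -8*(-39) = 312)
a(j) = 4 + j/2 (a(j) = 4 - (-1)*j/2 = 4 + j/2)
J = 1/229 (J = 1/(-83 + 312) = 1/229 ≈ 0.0043668)
(2284774 + (144*(-69))*J)*(a(-504) + 739854) = (2284774 + (144*(-69))*(1/229))*((4 + (½)*(-504)) + 739854) = (2284774 - 9936*1/229)*((4 - 252) + 739854) = (2284774 - 9936/229)*(-248 + 739854) = (523203310/229)*739606 = 386964307295860/229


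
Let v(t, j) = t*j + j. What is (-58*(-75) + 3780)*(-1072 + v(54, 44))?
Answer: 10959240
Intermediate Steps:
v(t, j) = j + j*t (v(t, j) = j*t + j = j + j*t)
(-58*(-75) + 3780)*(-1072 + v(54, 44)) = (-58*(-75) + 3780)*(-1072 + 44*(1 + 54)) = (4350 + 3780)*(-1072 + 44*55) = 8130*(-1072 + 2420) = 8130*1348 = 10959240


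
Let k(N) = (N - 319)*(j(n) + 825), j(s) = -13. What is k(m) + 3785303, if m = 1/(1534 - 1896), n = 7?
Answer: 638255369/181 ≈ 3.5263e+6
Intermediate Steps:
m = -1/362 (m = 1/(-362) = -1/362 ≈ -0.0027624)
k(N) = -259028 + 812*N (k(N) = (N - 319)*(-13 + 825) = (-319 + N)*812 = -259028 + 812*N)
k(m) + 3785303 = (-259028 + 812*(-1/362)) + 3785303 = (-259028 - 406/181) + 3785303 = -46884474/181 + 3785303 = 638255369/181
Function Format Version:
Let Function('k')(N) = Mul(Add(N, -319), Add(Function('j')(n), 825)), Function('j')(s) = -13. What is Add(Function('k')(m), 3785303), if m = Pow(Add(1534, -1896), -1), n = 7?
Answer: Rational(638255369, 181) ≈ 3.5263e+6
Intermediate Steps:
m = Rational(-1, 362) (m = Pow(-362, -1) = Rational(-1, 362) ≈ -0.0027624)
Function('k')(N) = Add(-259028, Mul(812, N)) (Function('k')(N) = Mul(Add(N, -319), Add(-13, 825)) = Mul(Add(-319, N), 812) = Add(-259028, Mul(812, N)))
Add(Function('k')(m), 3785303) = Add(Add(-259028, Mul(812, Rational(-1, 362))), 3785303) = Add(Add(-259028, Rational(-406, 181)), 3785303) = Add(Rational(-46884474, 181), 3785303) = Rational(638255369, 181)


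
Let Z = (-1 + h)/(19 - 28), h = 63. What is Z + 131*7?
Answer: 8191/9 ≈ 910.11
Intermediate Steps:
Z = -62/9 (Z = (-1 + 63)/(19 - 28) = 62/(-9) = 62*(-⅑) = -62/9 ≈ -6.8889)
Z + 131*7 = -62/9 + 131*7 = -62/9 + 917 = 8191/9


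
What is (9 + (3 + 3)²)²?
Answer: 2025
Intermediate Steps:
(9 + (3 + 3)²)² = (9 + 6²)² = (9 + 36)² = 45² = 2025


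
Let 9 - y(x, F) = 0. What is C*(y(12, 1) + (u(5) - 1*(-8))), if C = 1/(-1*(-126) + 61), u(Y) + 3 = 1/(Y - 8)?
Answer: 41/561 ≈ 0.073084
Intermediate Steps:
y(x, F) = 9 (y(x, F) = 9 - 1*0 = 9 + 0 = 9)
u(Y) = -3 + 1/(-8 + Y) (u(Y) = -3 + 1/(Y - 8) = -3 + 1/(-8 + Y))
C = 1/187 (C = 1/(126 + 61) = 1/187 ≈ 0.0053476)
C*(y(12, 1) + (u(5) - 1*(-8))) = (9 + ((25 - 3*5)/(-8 + 5) - 1*(-8)))/187 = (9 + ((25 - 15)/(-3) + 8))/187 = (9 + (-1/3*10 + 8))/187 = (9 + (-10/3 + 8))/187 = (9 + 14/3)/187 = (1/187)*(41/3) = 41/561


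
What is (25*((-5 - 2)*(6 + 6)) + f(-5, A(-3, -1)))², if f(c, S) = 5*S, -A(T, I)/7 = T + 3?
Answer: 4410000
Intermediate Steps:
A(T, I) = -21 - 7*T (A(T, I) = -7*(T + 3) = -7*(3 + T) = -21 - 7*T)
(25*((-5 - 2)*(6 + 6)) + f(-5, A(-3, -1)))² = (25*((-5 - 2)*(6 + 6)) + 5*(-21 - 7*(-3)))² = (25*(-7*12) + 5*(-21 + 21))² = (25*(-84) + 5*0)² = (-2100 + 0)² = (-2100)² = 4410000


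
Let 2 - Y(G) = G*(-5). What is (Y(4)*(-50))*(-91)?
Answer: 100100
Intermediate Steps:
Y(G) = 2 + 5*G (Y(G) = 2 - G*(-5) = 2 - (-5)*G = 2 + 5*G)
(Y(4)*(-50))*(-91) = ((2 + 5*4)*(-50))*(-91) = ((2 + 20)*(-50))*(-91) = (22*(-50))*(-91) = -1100*(-91) = 100100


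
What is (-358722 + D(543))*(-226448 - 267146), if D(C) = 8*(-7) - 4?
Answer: 177092642508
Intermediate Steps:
D(C) = -60 (D(C) = -56 - 4 = -60)
(-358722 + D(543))*(-226448 - 267146) = (-358722 - 60)*(-226448 - 267146) = -358782*(-493594) = 177092642508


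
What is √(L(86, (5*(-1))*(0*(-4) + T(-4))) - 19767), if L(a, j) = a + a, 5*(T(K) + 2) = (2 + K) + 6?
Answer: I*√19595 ≈ 139.98*I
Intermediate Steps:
T(K) = -⅖ + K/5 (T(K) = -2 + ((2 + K) + 6)/5 = -2 + (8 + K)/5 = -2 + (8/5 + K/5) = -⅖ + K/5)
L(a, j) = 2*a
√(L(86, (5*(-1))*(0*(-4) + T(-4))) - 19767) = √(2*86 - 19767) = √(172 - 19767) = √(-19595) = I*√19595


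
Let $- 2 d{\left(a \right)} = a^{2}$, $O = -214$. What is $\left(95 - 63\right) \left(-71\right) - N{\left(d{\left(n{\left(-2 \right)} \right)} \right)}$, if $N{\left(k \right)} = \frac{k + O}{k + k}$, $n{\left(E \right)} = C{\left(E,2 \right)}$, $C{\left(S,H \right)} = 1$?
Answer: $- \frac{4973}{2} \approx -2486.5$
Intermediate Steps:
$n{\left(E \right)} = 1$
$d{\left(a \right)} = - \frac{a^{2}}{2}$
$N{\left(k \right)} = \frac{-214 + k}{2 k}$ ($N{\left(k \right)} = \frac{k - 214}{k + k} = \frac{-214 + k}{2 k}$)
$\left(95 - 63\right) \left(-71\right) - N{\left(d{\left(n{\left(-2 \right)} \right)} \right)} = \left(95 - 63\right) \left(-71\right) - \frac{-214 - \frac{1^{2}}{2}}{2 \left(- \frac{1^{2}}{2}\right)} = 32 \left(-71\right) - \frac{-214 - \frac{1}{2}}{2 \left(\left(- \frac{1}{2}\right) 1\right)} = -2272 - \frac{-214 - \frac{1}{2}}{2 \left(- \frac{1}{2}\right)} = -2272 - \frac{1}{2} \left(-2\right) \left(- \frac{429}{2}\right) = -2272 - \frac{429}{2} = - \frac{4973}{2}$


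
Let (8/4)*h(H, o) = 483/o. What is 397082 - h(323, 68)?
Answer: 54002669/136 ≈ 3.9708e+5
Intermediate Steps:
h(H, o) = 483/(2*o) (h(H, o) = (483/o)/2 = 483/(2*o))
397082 - h(323, 68) = 397082 - 483/(2*68) = 397082 - 1*483/136 = 397082 - 483/136 = 54002669/136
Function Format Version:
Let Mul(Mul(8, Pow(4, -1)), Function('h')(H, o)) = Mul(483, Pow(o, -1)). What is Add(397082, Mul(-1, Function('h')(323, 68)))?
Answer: Rational(54002669, 136) ≈ 3.9708e+5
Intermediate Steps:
Function('h')(H, o) = Mul(Rational(483, 2), Pow(o, -1)) (Function('h')(H, o) = Mul(Rational(1, 2), Mul(483, Pow(o, -1))) = Mul(Rational(483, 2), Pow(o, -1)))
Add(397082, Mul(-1, Function('h')(323, 68))) = Add(397082, Mul(-1, Mul(Rational(483, 2), Pow(68, -1)))) = Add(397082, Mul(-1, Mul(Rational(483, 2), Rational(1, 68)))) = Add(397082, Mul(-1, Rational(483, 136))) = Add(397082, Rational(-483, 136)) = Rational(54002669, 136)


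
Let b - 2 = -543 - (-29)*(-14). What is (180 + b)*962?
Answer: -737854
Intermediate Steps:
b = -947 (b = 2 + (-543 - (-29)*(-14)) = 2 + (-543 - 1*406) = 2 + (-543 - 406) = 2 - 949 = -947)
(180 + b)*962 = (180 - 947)*962 = -767*962 = -737854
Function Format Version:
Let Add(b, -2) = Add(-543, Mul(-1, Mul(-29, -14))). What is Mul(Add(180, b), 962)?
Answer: -737854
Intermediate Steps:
b = -947 (b = Add(2, Add(-543, Mul(-1, Mul(-29, -14)))) = Add(2, Add(-543, Mul(-1, 406))) = Add(2, Add(-543, -406)) = Add(2, -949) = -947)
Mul(Add(180, b), 962) = Mul(Add(180, -947), 962) = Mul(-767, 962) = -737854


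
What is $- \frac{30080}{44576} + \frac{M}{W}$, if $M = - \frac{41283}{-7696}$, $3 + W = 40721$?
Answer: $- \frac{294506277101}{436518459104} \approx -0.67467$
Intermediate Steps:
$W = 40718$ ($W = -3 + 40721 = 40718$)
$M = \frac{41283}{7696}$ ($M = \left(-41283\right) \left(- \frac{1}{7696}\right) = \frac{41283}{7696} \approx 5.3642$)
$- \frac{30080}{44576} + \frac{M}{W} = - \frac{30080}{44576} + \frac{41283}{7696 \cdot 40718} = \left(-30080\right) \frac{1}{44576} + \frac{41283}{7696} \cdot \frac{1}{40718} = - \frac{940}{1393} + \frac{41283}{313365728} = - \frac{294506277101}{436518459104}$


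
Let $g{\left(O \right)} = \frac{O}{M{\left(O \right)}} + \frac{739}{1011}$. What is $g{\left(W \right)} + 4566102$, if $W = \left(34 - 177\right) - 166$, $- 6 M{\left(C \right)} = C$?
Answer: $\frac{4616323795}{1011} \approx 4.5661 \cdot 10^{6}$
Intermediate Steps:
$M{\left(C \right)} = - \frac{C}{6}$
$W = -309$ ($W = -143 - 166 = -309$)
$g{\left(O \right)} = - \frac{5327}{1011}$ ($g{\left(O \right)} = \frac{O}{\left(- \frac{1}{6}\right) O} + \frac{739}{1011} = O \left(- \frac{6}{O}\right) + 739 \cdot \frac{1}{1011} = -6 + \frac{739}{1011} = - \frac{5327}{1011}$)
$g{\left(W \right)} + 4566102 = - \frac{5327}{1011} + 4566102 = \frac{4616323795}{1011}$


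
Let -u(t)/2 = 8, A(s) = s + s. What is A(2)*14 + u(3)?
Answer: 40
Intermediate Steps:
A(s) = 2*s
u(t) = -16 (u(t) = -2*8 = -16)
A(2)*14 + u(3) = (2*2)*14 - 16 = 4*14 - 16 = 56 - 16 = 40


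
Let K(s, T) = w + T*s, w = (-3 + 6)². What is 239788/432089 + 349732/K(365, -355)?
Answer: -60023489070/27992021687 ≈ -2.1443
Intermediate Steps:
w = 9 (w = 3² = 9)
K(s, T) = 9 + T*s
239788/432089 + 349732/K(365, -355) = 239788/432089 + 349732/(9 - 355*365) = 239788*(1/432089) + 349732/(9 - 129575) = 239788/432089 + 349732/(-129566) = 239788/432089 + 349732*(-1/129566) = 239788/432089 - 174866/64783 = -60023489070/27992021687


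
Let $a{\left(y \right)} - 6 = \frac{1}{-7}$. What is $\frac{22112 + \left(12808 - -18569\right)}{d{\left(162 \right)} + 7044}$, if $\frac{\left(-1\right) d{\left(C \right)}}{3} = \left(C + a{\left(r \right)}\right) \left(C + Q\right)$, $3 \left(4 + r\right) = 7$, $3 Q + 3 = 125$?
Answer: $- \frac{374423}{665092} \approx -0.56296$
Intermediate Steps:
$Q = \frac{122}{3}$ ($Q = -1 + \frac{1}{3} \cdot 125 = -1 + \frac{125}{3} = \frac{122}{3} \approx 40.667$)
$r = - \frac{5}{3}$ ($r = -4 + \frac{1}{3} \cdot 7 = -4 + \frac{7}{3} = - \frac{5}{3} \approx -1.6667$)
$a{\left(y \right)} = \frac{41}{7}$ ($a{\left(y \right)} = 6 + \frac{1}{-7} = 6 - \frac{1}{7} = \frac{41}{7}$)
$d{\left(C \right)} = - 3 \left(\frac{41}{7} + C\right) \left(\frac{122}{3} + C\right)$ ($d{\left(C \right)} = - 3 \left(C + \frac{41}{7}\right) \left(C + \frac{122}{3}\right) = - 3 \left(\frac{41}{7} + C\right) \left(\frac{122}{3} + C\right)$)
$\frac{22112 + \left(12808 - -18569\right)}{d{\left(162 \right)} + 7044} = \frac{22112 + \left(12808 - -18569\right)}{\left(- \frac{5002}{7} - 3 \cdot 162^{2} - \frac{158274}{7}\right) + 7044} = \frac{22112 + \left(12808 + 18569\right)}{\left(- \frac{5002}{7} - 78732 - \frac{158274}{7}\right) + 7044} = \frac{22112 + 31377}{\left(- \frac{5002}{7} - 78732 - \frac{158274}{7}\right) + 7044} = \frac{53489}{- \frac{714400}{7} + 7044} = \frac{53489}{- \frac{665092}{7}} = 53489 \left(- \frac{7}{665092}\right) = - \frac{374423}{665092}$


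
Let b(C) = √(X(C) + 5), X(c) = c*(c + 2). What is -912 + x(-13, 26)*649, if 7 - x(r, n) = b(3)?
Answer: 3631 - 1298*√5 ≈ 728.58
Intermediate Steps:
X(c) = c*(2 + c)
b(C) = √(5 + C*(2 + C)) (b(C) = √(C*(2 + C) + 5) = √(5 + C*(2 + C)))
x(r, n) = 7 - 2*√5 (x(r, n) = 7 - √(5 + 3*(2 + 3)) = 7 - √(5 + 3*5) = 7 - √(5 + 15) = 7 - √20 = 7 - 2*√5)
-912 + x(-13, 26)*649 = -912 + (7 - 2*√5)*649 = -912 + (4543 - 1298*√5) = 3631 - 1298*√5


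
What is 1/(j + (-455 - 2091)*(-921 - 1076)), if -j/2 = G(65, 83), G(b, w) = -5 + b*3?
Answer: 1/5083982 ≈ 1.9670e-7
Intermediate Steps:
G(b, w) = -5 + 3*b
j = -380 (j = -2*(-5 + 3*65) = -2*(-5 + 195) = -2*190 = -380)
1/(j + (-455 - 2091)*(-921 - 1076)) = 1/(-380 + (-455 - 2091)*(-921 - 1076)) = 1/(-380 - 2546*(-1997)) = 1/(-380 + 5084362) = 1/5083982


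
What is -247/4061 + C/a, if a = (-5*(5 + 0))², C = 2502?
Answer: 10006247/2538125 ≈ 3.9424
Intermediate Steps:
a = 625 (a = (-5*5)² = (-25)² = 625)
-247/4061 + C/a = -247/4061 + 2502/625 = 10006247/2538125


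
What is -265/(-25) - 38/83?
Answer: 4209/415 ≈ 10.142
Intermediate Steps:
-265/(-25) - 38/83 = -265*(-1/25) - 38*1/83 = 53/5 - 38/83 = 4209/415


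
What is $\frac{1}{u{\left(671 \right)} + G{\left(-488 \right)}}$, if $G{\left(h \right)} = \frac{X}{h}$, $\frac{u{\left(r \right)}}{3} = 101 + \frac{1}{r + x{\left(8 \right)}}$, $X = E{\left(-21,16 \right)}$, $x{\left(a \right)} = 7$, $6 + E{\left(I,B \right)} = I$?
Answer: $\frac{55144}{16711927} \approx 0.0032997$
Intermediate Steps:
$E{\left(I,B \right)} = -6 + I$
$X = -27$ ($X = -6 - 21 = -27$)
$u{\left(r \right)} = 303 + \frac{3}{7 + r}$ ($u{\left(r \right)} = 3 \left(101 + \frac{1}{r + 7}\right) = 3 \left(101 + \frac{1}{7 + r}\right) = 303 + \frac{3}{7 + r}$)
$G{\left(h \right)} = - \frac{27}{h}$
$\frac{1}{u{\left(671 \right)} + G{\left(-488 \right)}} = \frac{1}{\frac{3 \left(708 + 101 \cdot 671\right)}{7 + 671} - \frac{27}{-488}} = \frac{1}{\frac{3 \left(708 + 67771\right)}{678} - - \frac{27}{488}} = \frac{1}{3 \cdot \frac{1}{678} \cdot 68479 + \frac{27}{488}} = \frac{1}{\frac{68479}{226} + \frac{27}{488}} = \frac{1}{\frac{16711927}{55144}} = \frac{55144}{16711927}$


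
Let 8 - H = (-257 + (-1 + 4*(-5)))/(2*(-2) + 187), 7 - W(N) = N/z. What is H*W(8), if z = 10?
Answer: 54002/915 ≈ 59.019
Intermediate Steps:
W(N) = 7 - N/10
H = 1742/183 (H = 8 - (-257 + (-1 + 4*(-5)))/(2*(-2) + 187) = 8 - (-257 + (-1 - 20))/(-4 + 187) = 8 - (-257 - 21)/183 = 8 - (-278)/183 = 8 - 1*(-278/183) = 8 + 278/183 = 1742/183 ≈ 9.5191)
H*W(8) = 1742*(7 - ⅒*8)/183 = 1742*(7 - ⅘)/183 = (1742/183)*(31/5) = 54002/915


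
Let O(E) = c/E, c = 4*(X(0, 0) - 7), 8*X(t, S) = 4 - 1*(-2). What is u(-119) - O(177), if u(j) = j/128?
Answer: -17863/22656 ≈ -0.78844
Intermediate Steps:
X(t, S) = 3/4 (X(t, S) = (4 - 1*(-2))/8 = (4 + 2)/8 = (1/8)*6 = 3/4)
u(j) = j/128 (u(j) = j*(1/128) = j/128)
c = -25 (c = 4*(3/4 - 7) = 4*(-25/4) = -25)
O(E) = -25/E
u(-119) - O(177) = (1/128)*(-119) - (-25)/177 = -119/128 - (-25)/177 = -119/128 - 1*(-25/177) = -119/128 + 25/177 = -17863/22656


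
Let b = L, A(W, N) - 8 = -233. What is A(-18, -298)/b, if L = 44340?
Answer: -15/2956 ≈ -0.0050744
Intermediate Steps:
A(W, N) = -225 (A(W, N) = 8 - 233 = -225)
b = 44340
A(-18, -298)/b = -225/44340 = -225*1/44340 = -15/2956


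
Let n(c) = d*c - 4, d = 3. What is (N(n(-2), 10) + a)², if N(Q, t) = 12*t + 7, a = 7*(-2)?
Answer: 12769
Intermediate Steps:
n(c) = -4 + 3*c (n(c) = 3*c - 4 = -4 + 3*c)
a = -14
N(Q, t) = 7 + 12*t
(N(n(-2), 10) + a)² = ((7 + 12*10) - 14)² = ((7 + 120) - 14)² = (127 - 14)² = 113² = 12769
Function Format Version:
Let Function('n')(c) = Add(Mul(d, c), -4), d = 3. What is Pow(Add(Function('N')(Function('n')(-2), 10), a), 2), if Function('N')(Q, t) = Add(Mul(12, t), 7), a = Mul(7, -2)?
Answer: 12769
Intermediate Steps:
Function('n')(c) = Add(-4, Mul(3, c)) (Function('n')(c) = Add(Mul(3, c), -4) = Add(-4, Mul(3, c)))
a = -14
Function('N')(Q, t) = Add(7, Mul(12, t))
Pow(Add(Function('N')(Function('n')(-2), 10), a), 2) = Pow(Add(Add(7, Mul(12, 10)), -14), 2) = Pow(Add(Add(7, 120), -14), 2) = Pow(Add(127, -14), 2) = Pow(113, 2) = 12769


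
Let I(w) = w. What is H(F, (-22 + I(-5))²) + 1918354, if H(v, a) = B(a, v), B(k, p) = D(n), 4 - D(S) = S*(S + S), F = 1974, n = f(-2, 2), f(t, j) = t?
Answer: 1918350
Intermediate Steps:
n = -2
D(S) = 4 - 2*S² (D(S) = 4 - S*(S + S) = 4 - S*2*S = 4 - 2*S²)
B(k, p) = -4 (B(k, p) = 4 - 2*(-2)² = 4 - 2*4 = 4 - 8 = -4)
H(v, a) = -4
H(F, (-22 + I(-5))²) + 1918354 = -4 + 1918354 = 1918350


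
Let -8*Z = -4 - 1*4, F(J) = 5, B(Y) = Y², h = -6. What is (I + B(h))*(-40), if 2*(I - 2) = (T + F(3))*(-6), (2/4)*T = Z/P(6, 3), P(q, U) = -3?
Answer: -1000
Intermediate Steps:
Z = 1 (Z = -(-4 - 1*4)/8 = -(-4 - 4)/8 = -⅛*(-8) = 1)
T = -⅔ (T = 2*(1/(-3)) = 2*(1*(-⅓)) = 2*(-⅓) = -⅔ ≈ -0.66667)
I = -11 (I = 2 + ((-⅔ + 5)*(-6))/2 = 2 + ((13/3)*(-6))/2 = 2 + (½)*(-26) = 2 - 13 = -11)
(I + B(h))*(-40) = (-11 + (-6)²)*(-40) = (-11 + 36)*(-40) = 25*(-40) = -1000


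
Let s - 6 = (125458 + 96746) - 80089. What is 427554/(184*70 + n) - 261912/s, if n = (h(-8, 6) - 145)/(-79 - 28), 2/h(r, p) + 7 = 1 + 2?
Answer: 1754513219292/55967473133 ≈ 31.349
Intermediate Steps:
h(r, p) = -½ (h(r, p) = 2/(-7 + (1 + 2)) = 2/(-7 + 3) = 2/(-4) = 2*(-¼) = -½)
s = 142121 (s = 6 + ((125458 + 96746) - 80089) = 6 + (222204 - 80089) = 6 + 142115 = 142121)
n = 291/214 (n = (-½ - 145)/(-79 - 28) = -291/2/(-107) = -291/2*(-1/107) = 291/214 ≈ 1.3598)
427554/(184*70 + n) - 261912/s = 427554/(184*70 + 291/214) - 261912/142121 = 427554/(12880 + 291/214) - 261912*1/142121 = 427554/(2756611/214) - 37416/20303 = 427554*(214/2756611) - 37416/20303 = 91496556/2756611 - 37416/20303 = 1754513219292/55967473133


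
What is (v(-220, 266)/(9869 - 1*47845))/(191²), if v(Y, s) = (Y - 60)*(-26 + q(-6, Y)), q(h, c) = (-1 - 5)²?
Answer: 350/173175307 ≈ 2.0211e-6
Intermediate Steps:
q(h, c) = 36 (q(h, c) = (-6)² = 36)
v(Y, s) = -600 + 10*Y (v(Y, s) = (Y - 60)*(-26 + 36) = (-60 + Y)*10 = -600 + 10*Y)
(v(-220, 266)/(9869 - 1*47845))/(191²) = ((-600 + 10*(-220))/(9869 - 1*47845))/(191²) = ((-600 - 2200)/(9869 - 47845))/36481 = -2800/(-37976)*(1/36481) = -2800*(-1/37976)*(1/36481) = (350/4747)*(1/36481) = 350/173175307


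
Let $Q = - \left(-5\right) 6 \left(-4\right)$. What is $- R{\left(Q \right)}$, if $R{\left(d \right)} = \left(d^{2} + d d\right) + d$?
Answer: $-28680$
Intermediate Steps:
$Q = -120$ ($Q = - \left(-30\right) \left(-4\right) = \left(-1\right) 120 = -120$)
$R{\left(d \right)} = d + 2 d^{2}$ ($R{\left(d \right)} = \left(d^{2} + d^{2}\right) + d = 2 d^{2} + d = d + 2 d^{2}$)
$- R{\left(Q \right)} = - \left(-120\right) \left(1 + 2 \left(-120\right)\right) = - \left(-120\right) \left(1 - 240\right) = - \left(-120\right) \left(-239\right) = \left(-1\right) 28680 = -28680$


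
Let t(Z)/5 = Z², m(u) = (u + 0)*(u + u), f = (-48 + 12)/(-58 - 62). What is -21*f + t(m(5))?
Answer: 124937/10 ≈ 12494.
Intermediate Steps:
f = 3/10 (f = -36/(-120) = -36*(-1/120) = 3/10 ≈ 0.30000)
m(u) = 2*u² (m(u) = u*(2*u) = 2*u²)
t(Z) = 5*Z²
-21*f + t(m(5)) = -21*3/10 + 5*(2*5²)² = -63/10 + 5*(2*25)² = -63/10 + 5*50² = -63/10 + 5*2500 = -63/10 + 12500 = 124937/10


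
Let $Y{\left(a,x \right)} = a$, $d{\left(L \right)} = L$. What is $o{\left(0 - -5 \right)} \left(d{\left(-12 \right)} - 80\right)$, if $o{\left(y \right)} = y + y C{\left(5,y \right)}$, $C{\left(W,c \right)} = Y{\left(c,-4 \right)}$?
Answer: $-2760$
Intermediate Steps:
$C{\left(W,c \right)} = c$
$o{\left(y \right)} = y + y^{2}$ ($o{\left(y \right)} = y + y y = y + y^{2}$)
$o{\left(0 - -5 \right)} \left(d{\left(-12 \right)} - 80\right) = \left(0 - -5\right) \left(1 + \left(0 - -5\right)\right) \left(-12 - 80\right) = \left(0 + 5\right) \left(1 + \left(0 + 5\right)\right) \left(-12 - 80\right) = 5 \left(1 + 5\right) \left(-12 - 80\right) = 5 \cdot 6 \left(-92\right) = 30 \left(-92\right) = -2760$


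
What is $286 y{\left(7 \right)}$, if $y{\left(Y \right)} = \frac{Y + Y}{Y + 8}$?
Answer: $\frac{4004}{15} \approx 266.93$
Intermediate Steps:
$y{\left(Y \right)} = \frac{2 Y}{8 + Y}$
$286 y{\left(7 \right)} = 286 \cdot 2 \cdot 7 \frac{1}{8 + 7} = 286 \cdot 2 \cdot 7 \cdot \frac{1}{15} = 286 \cdot \frac{14}{15} = \frac{4004}{15}$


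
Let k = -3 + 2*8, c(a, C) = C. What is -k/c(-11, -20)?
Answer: 13/20 ≈ 0.65000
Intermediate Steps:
k = 13 (k = -3 + 16 = 13)
-k/c(-11, -20) = -13/(-20) = -13*(-1)/20 = -1*(-13/20) = 13/20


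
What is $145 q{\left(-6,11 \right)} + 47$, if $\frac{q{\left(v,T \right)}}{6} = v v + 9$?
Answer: $39197$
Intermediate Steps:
$q{\left(v,T \right)} = 54 + 6 v^{2}$ ($q{\left(v,T \right)} = 6 \left(v v + 9\right) = 6 \left(v^{2} + 9\right) = 6 \left(9 + v^{2}\right) = 54 + 6 v^{2}$)
$145 q{\left(-6,11 \right)} + 47 = 145 \left(54 + 6 \left(-6\right)^{2}\right) + 47 = 145 \left(54 + 6 \cdot 36\right) + 47 = 145 \left(54 + 216\right) + 47 = 145 \cdot 270 + 47 = 39150 + 47 = 39197$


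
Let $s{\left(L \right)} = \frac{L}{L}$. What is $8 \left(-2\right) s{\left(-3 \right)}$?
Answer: $-16$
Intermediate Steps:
$s{\left(L \right)} = 1$
$8 \left(-2\right) s{\left(-3 \right)} = 8 \left(-2\right) 1 = \left(-16\right) 1 = -16$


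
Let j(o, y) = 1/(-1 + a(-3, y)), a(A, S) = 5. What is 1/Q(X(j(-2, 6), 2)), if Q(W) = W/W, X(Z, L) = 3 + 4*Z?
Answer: 1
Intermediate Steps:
j(o, y) = ¼ (j(o, y) = 1/(-1 + 5) = 1/4 = ¼)
Q(W) = 1
1/Q(X(j(-2, 6), 2)) = 1/1 = 1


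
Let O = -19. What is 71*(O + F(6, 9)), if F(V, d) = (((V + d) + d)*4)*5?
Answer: 32731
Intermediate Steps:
F(V, d) = 20*V + 40*d (F(V, d) = ((V + 2*d)*4)*5 = (4*V + 8*d)*5 = 20*V + 40*d)
71*(O + F(6, 9)) = 71*(-19 + (20*6 + 40*9)) = 71*(-19 + (120 + 360)) = 71*(-19 + 480) = 71*461 = 32731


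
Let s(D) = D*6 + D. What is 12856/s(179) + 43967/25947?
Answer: 388665283/32511591 ≈ 11.955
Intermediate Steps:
s(D) = 7*D (s(D) = 6*D + D = 7*D)
12856/s(179) + 43967/25947 = 12856/((7*179)) + 43967/25947 = 12856/1253 + 43967*(1/25947) = 12856*(1/1253) + 43967/25947 = 12856/1253 + 43967/25947 = 388665283/32511591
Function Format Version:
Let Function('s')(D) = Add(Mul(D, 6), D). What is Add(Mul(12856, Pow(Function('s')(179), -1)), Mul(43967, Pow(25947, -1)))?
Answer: Rational(388665283, 32511591) ≈ 11.955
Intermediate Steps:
Function('s')(D) = Mul(7, D) (Function('s')(D) = Add(Mul(6, D), D) = Mul(7, D))
Add(Mul(12856, Pow(Function('s')(179), -1)), Mul(43967, Pow(25947, -1))) = Add(Mul(12856, Pow(Mul(7, 179), -1)), Mul(43967, Pow(25947, -1))) = Add(Mul(12856, Pow(1253, -1)), Mul(43967, Rational(1, 25947))) = Add(Mul(12856, Rational(1, 1253)), Rational(43967, 25947)) = Add(Rational(12856, 1253), Rational(43967, 25947)) = Rational(388665283, 32511591)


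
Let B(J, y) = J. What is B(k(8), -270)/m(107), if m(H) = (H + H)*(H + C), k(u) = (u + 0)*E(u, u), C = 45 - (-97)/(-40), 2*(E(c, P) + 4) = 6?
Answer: -160/640181 ≈ -0.00024993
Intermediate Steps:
E(c, P) = -1 (E(c, P) = -4 + (1/2)*6 = -4 + 3 = -1)
C = 1703/40 (C = 45 - (-97)*(-1)/40 = 45 - 1*97/40 = 45 - 97/40 = 1703/40 ≈ 42.575)
k(u) = -u (k(u) = (u + 0)*(-1) = u*(-1) = -u)
m(H) = 2*H*(1703/40 + H) (m(H) = (H + H)*(H + 1703/40) = (2*H)*(1703/40 + H) = 2*H*(1703/40 + H))
B(k(8), -270)/m(107) = (-1*8)/(((1/20)*107*(1703 + 40*107))) = -8*20/(107*(1703 + 4280)) = -8/((1/20)*107*5983) = -8/640181/20 = -8*20/640181 = -160/640181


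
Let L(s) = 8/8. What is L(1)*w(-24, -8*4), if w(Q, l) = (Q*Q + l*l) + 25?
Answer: 1625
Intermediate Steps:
w(Q, l) = 25 + Q**2 + l**2 (w(Q, l) = (Q**2 + l**2) + 25 = 25 + Q**2 + l**2)
L(s) = 1 (L(s) = 8*(1/8) = 1)
L(1)*w(-24, -8*4) = 1*(25 + (-24)**2 + (-8*4)**2) = 1*(25 + 576 + (-32)**2) = 1*(25 + 576 + 1024) = 1*1625 = 1625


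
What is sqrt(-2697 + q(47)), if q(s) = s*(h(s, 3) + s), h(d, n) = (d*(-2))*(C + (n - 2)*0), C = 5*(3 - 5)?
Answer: 2*sqrt(10923) ≈ 209.03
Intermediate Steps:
C = -10 (C = 5*(-2) = -10)
h(d, n) = 20*d (h(d, n) = (d*(-2))*(-10 + (n - 2)*0) = (-2*d)*(-10 + (-2 + n)*0) = (-2*d)*(-10 + 0) = -2*d*(-10) = 20*d)
q(s) = 21*s**2 (q(s) = s*(20*s + s) = s*(21*s) = 21*s**2)
sqrt(-2697 + q(47)) = sqrt(-2697 + 21*47**2) = sqrt(-2697 + 21*2209) = sqrt(-2697 + 46389) = sqrt(43692) = 2*sqrt(10923)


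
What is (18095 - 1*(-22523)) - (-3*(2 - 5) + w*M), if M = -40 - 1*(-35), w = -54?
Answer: 40339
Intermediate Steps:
M = -5 (M = -40 + 35 = -5)
(18095 - 1*(-22523)) - (-3*(2 - 5) + w*M) = (18095 - 1*(-22523)) - (-3*(2 - 5) - 54*(-5)) = (18095 + 22523) - (-3*(-3) + 270) = 40618 - (9 + 270) = 40618 - 1*279 = 40618 - 279 = 40339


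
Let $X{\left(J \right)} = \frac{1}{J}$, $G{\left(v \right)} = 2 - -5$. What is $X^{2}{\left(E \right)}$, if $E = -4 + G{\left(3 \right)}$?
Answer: $\frac{1}{9} \approx 0.11111$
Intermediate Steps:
$G{\left(v \right)} = 7$ ($G{\left(v \right)} = 2 + 5 = 7$)
$E = 3$ ($E = -4 + 7 = 3$)
$X^{2}{\left(E \right)} = \left(\frac{1}{3}\right)^{2} = \frac{1}{9}$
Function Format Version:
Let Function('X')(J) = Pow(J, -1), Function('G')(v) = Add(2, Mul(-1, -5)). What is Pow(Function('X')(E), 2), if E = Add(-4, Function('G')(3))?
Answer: Rational(1, 9) ≈ 0.11111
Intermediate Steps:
Function('G')(v) = 7 (Function('G')(v) = Add(2, 5) = 7)
E = 3 (E = Add(-4, 7) = 3)
Pow(Function('X')(E), 2) = Pow(Pow(3, -1), 2) = Pow(Rational(1, 3), 2) = Rational(1, 9)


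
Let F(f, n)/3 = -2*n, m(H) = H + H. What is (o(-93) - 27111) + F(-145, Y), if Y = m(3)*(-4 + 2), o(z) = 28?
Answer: -27011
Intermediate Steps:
m(H) = 2*H
Y = -12 (Y = (2*3)*(-4 + 2) = 6*(-2) = -12)
F(f, n) = -6*n (F(f, n) = 3*(-2*n) = -6*n)
(o(-93) - 27111) + F(-145, Y) = (28 - 27111) - 6*(-12) = -27083 + 72 = -27011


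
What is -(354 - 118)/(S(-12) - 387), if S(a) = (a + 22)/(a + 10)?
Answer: 59/98 ≈ 0.60204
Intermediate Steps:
S(a) = (22 + a)/(10 + a)
-(354 - 118)/(S(-12) - 387) = -(354 - 118)/((22 - 12)/(10 - 12) - 387) = -236/(10/(-2) - 387) = -236/(-½*10 - 387) = -236/(-5 - 387) = -236/(-392) = -236*(-1)/392 = -1*(-59/98) = 59/98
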